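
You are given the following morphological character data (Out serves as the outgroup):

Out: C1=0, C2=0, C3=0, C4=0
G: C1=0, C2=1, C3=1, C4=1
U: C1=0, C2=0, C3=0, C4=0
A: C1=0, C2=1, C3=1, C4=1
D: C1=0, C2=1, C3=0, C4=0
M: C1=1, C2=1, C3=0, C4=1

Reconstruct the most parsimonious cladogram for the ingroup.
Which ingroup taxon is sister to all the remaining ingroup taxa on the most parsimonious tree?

The outgroup has state '0' for every character, so '1' is the derived state throughout.
C1: derived state '1' in M only — an autapomorphy, so it tells us nothing about relationships among taxa.
Only A, D, G, and M show the derived state '1' for C2, supporting them as a clade.
C3: derived state '1' in A and G only — synapomorphy for {A, G}.
C4: derived state '1' in A, G, and M only — synapomorphy for {A, G, M}.
Most parsimonious ingroup topology: ((((G,A),M),D),U).
U is sister to the clade containing all other ingroup taxa, so it is the earliest-diverging (most basal) ingroup lineage.

U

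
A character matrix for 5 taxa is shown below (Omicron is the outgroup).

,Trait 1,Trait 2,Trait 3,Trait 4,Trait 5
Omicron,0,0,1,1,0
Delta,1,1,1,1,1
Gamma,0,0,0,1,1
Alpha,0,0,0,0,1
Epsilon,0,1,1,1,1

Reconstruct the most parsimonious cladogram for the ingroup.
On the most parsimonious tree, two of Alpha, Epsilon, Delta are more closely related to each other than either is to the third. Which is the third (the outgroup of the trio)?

Alpha

Character polarity is set by the outgroup: the derived state is whichever differs from the outgroup's state, so for Trait 3, Trait 4 the derived state is '0', and for the remaining characters it is '1'.
Trait 1: derived state '1' in Delta only — an autapomorphy, so it tells us nothing about relationships among taxa.
Trait 2 (derived state '1') is shared by Delta and Epsilon — a synapomorphy uniting that clade.
Only Alpha and Gamma show the derived state '0' for Trait 3, supporting them as a clade.
Trait 4: derived state '0' in Alpha only — an autapomorphy, so it tells us nothing about relationships among taxa.
All ingroup taxa share the derived state '1' for Trait 5; it defines the ingroup but does not resolve relationships within it.
Most parsimonious ingroup topology: ((Delta,Epsilon),(Gamma,Alpha)).
Delta and Epsilon share a more recent common ancestor with each other than either does with Alpha, so Alpha is the least closely related of the three.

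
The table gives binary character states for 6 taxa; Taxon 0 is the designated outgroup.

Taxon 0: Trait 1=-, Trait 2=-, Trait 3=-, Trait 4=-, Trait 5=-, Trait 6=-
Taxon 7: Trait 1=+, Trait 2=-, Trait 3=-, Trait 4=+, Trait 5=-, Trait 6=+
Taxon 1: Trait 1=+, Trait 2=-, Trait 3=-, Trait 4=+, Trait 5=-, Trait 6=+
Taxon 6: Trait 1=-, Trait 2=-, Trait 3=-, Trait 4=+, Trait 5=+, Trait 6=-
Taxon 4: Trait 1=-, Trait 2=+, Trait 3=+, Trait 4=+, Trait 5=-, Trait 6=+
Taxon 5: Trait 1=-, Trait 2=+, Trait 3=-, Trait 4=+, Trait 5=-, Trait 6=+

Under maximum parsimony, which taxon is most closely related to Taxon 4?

The outgroup has state '-' for every character, so '+' is the derived state throughout.
Trait 1: derived state '+' in Taxon 1 and Taxon 7 only — synapomorphy for {Taxon 1, Taxon 7}.
Only Taxon 4 and Taxon 5 show the derived state '+' for Trait 2, supporting them as a clade.
Trait 3: derived state '+' in Taxon 4 only — an autapomorphy, so it tells us nothing about relationships among taxa.
All ingroup taxa share the derived state '+' for Trait 4; it defines the ingroup but does not resolve relationships within it.
Trait 5: derived state '+' in Taxon 6 only — an autapomorphy, so it tells us nothing about relationships among taxa.
Trait 6 (derived state '+') is shared by Taxon 1, Taxon 4, Taxon 5, and Taxon 7 — a synapomorphy uniting that clade.
Most parsimonious ingroup topology: (((Taxon 7,Taxon 1),(Taxon 4,Taxon 5)),Taxon 6).
Taxon 4 and Taxon 5 form a cherry on this tree, so they are sister taxa.

Taxon 5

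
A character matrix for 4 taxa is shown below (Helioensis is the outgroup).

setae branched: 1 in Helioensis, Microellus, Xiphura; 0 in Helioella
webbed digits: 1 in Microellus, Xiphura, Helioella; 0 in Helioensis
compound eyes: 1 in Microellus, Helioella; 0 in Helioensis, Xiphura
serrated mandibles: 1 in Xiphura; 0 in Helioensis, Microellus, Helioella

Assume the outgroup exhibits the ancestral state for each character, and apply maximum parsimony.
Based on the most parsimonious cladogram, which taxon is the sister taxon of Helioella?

Character polarity is set by the outgroup: the derived state is whichever differs from the outgroup's state, so for setae branched the derived state is '0', and for the remaining characters it is '1'.
setae branched (derived state '0') is unique to Helioella (autapomorphy; uninformative for grouping).
webbed digits (derived state '1') is shared by all ingroup taxa — unites the whole ingroup.
compound eyes: derived state '1' in Helioella and Microellus only — synapomorphy for {Helioella, Microellus}.
serrated mandibles: derived state '1' in Xiphura only — an autapomorphy, so it tells us nothing about relationships among taxa.
Most parsimonious ingroup topology: ((Microellus,Helioella),Xiphura).
Helioella and Microellus form a cherry on this tree, so they are sister taxa.

Microellus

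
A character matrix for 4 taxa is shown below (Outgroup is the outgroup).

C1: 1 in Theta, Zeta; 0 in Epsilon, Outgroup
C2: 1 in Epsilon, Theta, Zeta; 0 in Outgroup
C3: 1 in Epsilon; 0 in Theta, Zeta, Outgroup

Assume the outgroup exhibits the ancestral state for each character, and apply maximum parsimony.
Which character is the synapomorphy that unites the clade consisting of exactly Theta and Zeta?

C1

The outgroup has state '0' for every character, so '1' is the derived state throughout.
C1: derived state '1' in Theta and Zeta only — synapomorphy for {Theta, Zeta}.
C2 (derived state '1') is shared by all ingroup taxa — unites the whole ingroup.
C3 (derived state '1') is unique to Epsilon (autapomorphy; uninformative for grouping).
Most parsimonious ingroup topology: ((Theta,Zeta),Epsilon).
The clade {Theta, Zeta} is supported by C1: its derived state '1' occurs in exactly those taxa and in no other taxon (including the outgroup).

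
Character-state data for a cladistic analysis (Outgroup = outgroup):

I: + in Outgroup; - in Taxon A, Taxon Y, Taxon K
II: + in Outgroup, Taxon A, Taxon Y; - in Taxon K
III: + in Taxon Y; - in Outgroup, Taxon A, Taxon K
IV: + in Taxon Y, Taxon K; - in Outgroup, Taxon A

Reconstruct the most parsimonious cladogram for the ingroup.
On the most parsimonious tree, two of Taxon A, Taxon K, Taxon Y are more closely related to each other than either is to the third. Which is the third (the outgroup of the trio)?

Taxon A

Character polarity is set by the outgroup: the derived state is whichever differs from the outgroup's state, so for I, II the derived state is '-', and for the remaining characters it is '+'.
I (derived state '-') is shared by all ingroup taxa — unites the whole ingroup.
II (derived state '-') is unique to Taxon K (autapomorphy; uninformative for grouping).
III: derived state '+' in Taxon Y only — an autapomorphy, so it tells us nothing about relationships among taxa.
IV (derived state '+') is shared by Taxon K and Taxon Y — a synapomorphy uniting that clade.
Most parsimonious ingroup topology: (Taxon A,(Taxon Y,Taxon K)).
Taxon K and Taxon Y share a more recent common ancestor with each other than either does with Taxon A, so Taxon A is the least closely related of the three.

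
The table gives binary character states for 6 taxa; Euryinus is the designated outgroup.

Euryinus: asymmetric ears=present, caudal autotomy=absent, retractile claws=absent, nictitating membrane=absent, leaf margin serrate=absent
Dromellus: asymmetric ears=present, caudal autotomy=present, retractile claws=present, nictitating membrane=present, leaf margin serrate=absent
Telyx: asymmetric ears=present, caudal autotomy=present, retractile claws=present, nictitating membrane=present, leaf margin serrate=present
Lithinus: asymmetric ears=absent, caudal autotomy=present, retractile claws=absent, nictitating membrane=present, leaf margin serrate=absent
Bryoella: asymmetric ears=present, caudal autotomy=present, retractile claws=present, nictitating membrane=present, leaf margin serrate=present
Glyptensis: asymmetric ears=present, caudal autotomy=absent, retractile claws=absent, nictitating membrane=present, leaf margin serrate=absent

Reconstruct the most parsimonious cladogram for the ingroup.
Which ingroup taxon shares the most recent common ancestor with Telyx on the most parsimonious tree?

Bryoella

Character polarity is set by the outgroup: the derived state is whichever differs from the outgroup's state, so for asymmetric ears the derived state is 'absent', and for the remaining characters it is 'present'.
asymmetric ears (derived state 'absent') is unique to Lithinus (autapomorphy; uninformative for grouping).
caudal autotomy (derived state 'present') is shared by Bryoella, Dromellus, Lithinus, and Telyx — a synapomorphy uniting that clade.
retractile claws (derived state 'present') is shared by Bryoella, Dromellus, and Telyx — a synapomorphy uniting that clade.
All ingroup taxa share the derived state 'present' for nictitating membrane; it defines the ingroup but does not resolve relationships within it.
Only Bryoella and Telyx show the derived state 'present' for leaf margin serrate, supporting them as a clade.
Most parsimonious ingroup topology: (((Dromellus,(Telyx,Bryoella)),Lithinus),Glyptensis).
Telyx and Bryoella form a cherry on this tree, so they are sister taxa.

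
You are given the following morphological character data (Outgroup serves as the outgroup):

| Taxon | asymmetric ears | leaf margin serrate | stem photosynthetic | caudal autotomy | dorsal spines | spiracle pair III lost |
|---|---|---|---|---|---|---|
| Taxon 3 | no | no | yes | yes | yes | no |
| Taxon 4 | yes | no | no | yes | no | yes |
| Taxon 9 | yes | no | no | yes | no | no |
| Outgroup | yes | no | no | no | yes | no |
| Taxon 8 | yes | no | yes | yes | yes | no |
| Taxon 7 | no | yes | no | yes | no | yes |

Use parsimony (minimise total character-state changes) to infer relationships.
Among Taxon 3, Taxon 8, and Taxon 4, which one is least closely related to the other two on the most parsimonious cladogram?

Taxon 4

Character polarity is set by the outgroup: the derived state is whichever differs from the outgroup's state, so for asymmetric ears, dorsal spines the derived state is 'no', and for the remaining characters it is 'yes'.
asymmetric ears groups Taxon 3 and Taxon 7, which is incompatible with the clades supported by the remaining characters; treating it as convergent (homoplasy) costs fewer steps than any alternative tree.
leaf margin serrate (derived state 'yes') is unique to Taxon 7 (autapomorphy; uninformative for grouping).
stem photosynthetic: derived state 'yes' in Taxon 3 and Taxon 8 only — synapomorphy for {Taxon 3, Taxon 8}.
All ingroup taxa share the derived state 'yes' for caudal autotomy; it defines the ingroup but does not resolve relationships within it.
Only Taxon 4, Taxon 7, and Taxon 9 show the derived state 'no' for dorsal spines, supporting them as a clade.
spiracle pair III lost: derived state 'yes' in Taxon 4 and Taxon 7 only — synapomorphy for {Taxon 4, Taxon 7}.
Most parsimonious ingroup topology: ((Taxon 9,(Taxon 4,Taxon 7)),(Taxon 3,Taxon 8)).
Taxon 3 and Taxon 8 share a more recent common ancestor with each other than either does with Taxon 4, so Taxon 4 is the least closely related of the three.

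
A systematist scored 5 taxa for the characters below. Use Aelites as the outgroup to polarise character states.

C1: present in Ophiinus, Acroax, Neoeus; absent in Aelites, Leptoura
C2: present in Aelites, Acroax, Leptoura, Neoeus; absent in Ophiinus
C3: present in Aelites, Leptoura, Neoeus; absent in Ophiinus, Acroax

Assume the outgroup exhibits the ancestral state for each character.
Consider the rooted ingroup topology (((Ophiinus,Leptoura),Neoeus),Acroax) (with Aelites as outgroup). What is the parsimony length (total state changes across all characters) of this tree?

Map each character onto (((Ophiinus,Leptoura),Neoeus),Acroax) (rooted by Aelites) and count the minimum state changes it requires (Fitch parsimony):
C1: 2; C2: 1; C3: 2.
Total tree length = 5.

5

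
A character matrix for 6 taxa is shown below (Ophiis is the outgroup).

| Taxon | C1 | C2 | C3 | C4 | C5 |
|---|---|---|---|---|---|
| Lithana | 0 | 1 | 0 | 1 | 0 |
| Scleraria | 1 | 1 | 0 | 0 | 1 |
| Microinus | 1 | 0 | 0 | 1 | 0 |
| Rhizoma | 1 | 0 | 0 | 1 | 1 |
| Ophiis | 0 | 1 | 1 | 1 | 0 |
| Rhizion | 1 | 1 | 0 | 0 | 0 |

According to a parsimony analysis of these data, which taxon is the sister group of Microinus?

Rhizoma

Character polarity is set by the outgroup: the derived state is whichever differs from the outgroup's state, so for C2, C3, C4 the derived state is '0', and for the remaining characters it is '1'.
Only Microinus, Rhizion, Rhizoma, and Scleraria show the derived state '1' for C1, supporting them as a clade.
C2: derived state '0' in Microinus and Rhizoma only — synapomorphy for {Microinus, Rhizoma}.
All ingroup taxa share the derived state '0' for C3; it defines the ingroup but does not resolve relationships within it.
C4 (derived state '0') is shared by Rhizion and Scleraria — a synapomorphy uniting that clade.
C5 groups Rhizoma and Scleraria, which is incompatible with the clades supported by the remaining characters; treating it as convergent (homoplasy) costs fewer steps than any alternative tree.
Most parsimonious ingroup topology: (((Microinus,Rhizoma),(Rhizion,Scleraria)),Lithana).
Microinus and Rhizoma form a cherry on this tree, so they are sister taxa.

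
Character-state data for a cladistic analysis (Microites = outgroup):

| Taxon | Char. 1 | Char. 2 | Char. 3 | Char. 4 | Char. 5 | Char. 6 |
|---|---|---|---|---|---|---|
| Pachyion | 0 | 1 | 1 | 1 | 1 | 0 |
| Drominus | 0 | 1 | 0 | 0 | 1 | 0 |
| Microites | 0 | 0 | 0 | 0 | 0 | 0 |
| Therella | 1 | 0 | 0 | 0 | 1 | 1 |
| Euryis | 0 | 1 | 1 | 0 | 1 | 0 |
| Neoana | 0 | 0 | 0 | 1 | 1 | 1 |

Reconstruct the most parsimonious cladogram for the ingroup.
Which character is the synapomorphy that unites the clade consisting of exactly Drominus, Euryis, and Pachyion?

Char. 2

The outgroup has state '0' for every character, so '1' is the derived state throughout.
Char. 1: derived state '1' in Therella only — an autapomorphy, so it tells us nothing about relationships among taxa.
Char. 2: derived state '1' in Drominus, Euryis, and Pachyion only — synapomorphy for {Drominus, Euryis, Pachyion}.
Only Euryis and Pachyion show the derived state '1' for Char. 3, supporting them as a clade.
Char. 4 groups Neoana and Pachyion, which is incompatible with the clades supported by the remaining characters; treating it as convergent (homoplasy) costs fewer steps than any alternative tree.
All ingroup taxa share the derived state '1' for Char. 5; it defines the ingroup but does not resolve relationships within it.
Char. 6 (derived state '1') is shared by Neoana and Therella — a synapomorphy uniting that clade.
Most parsimonious ingroup topology: ((Therella,Neoana),((Euryis,Pachyion),Drominus)).
The clade {Drominus, Euryis, Pachyion} is supported by Char. 2: its derived state '1' occurs in exactly those taxa and in no other taxon (including the outgroup).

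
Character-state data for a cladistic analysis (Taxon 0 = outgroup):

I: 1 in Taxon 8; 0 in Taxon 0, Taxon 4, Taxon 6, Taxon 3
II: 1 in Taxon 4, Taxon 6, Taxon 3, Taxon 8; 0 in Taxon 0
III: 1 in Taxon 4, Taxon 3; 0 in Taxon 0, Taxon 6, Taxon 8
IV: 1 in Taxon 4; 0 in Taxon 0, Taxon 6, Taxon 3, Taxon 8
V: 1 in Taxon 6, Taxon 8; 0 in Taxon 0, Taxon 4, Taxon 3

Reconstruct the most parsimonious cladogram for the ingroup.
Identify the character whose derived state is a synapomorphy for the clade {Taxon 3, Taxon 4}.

III

The outgroup has state '0' for every character, so '1' is the derived state throughout.
I (derived state '1') is unique to Taxon 8 (autapomorphy; uninformative for grouping).
II (derived state '1') is shared by all ingroup taxa — unites the whole ingroup.
Only Taxon 3 and Taxon 4 show the derived state '1' for III, supporting them as a clade.
IV (derived state '1') is unique to Taxon 4 (autapomorphy; uninformative for grouping).
V (derived state '1') is shared by Taxon 6 and Taxon 8 — a synapomorphy uniting that clade.
Most parsimonious ingroup topology: ((Taxon 4,Taxon 3),(Taxon 6,Taxon 8)).
The clade {Taxon 3, Taxon 4} is supported by III: its derived state '1' occurs in exactly those taxa and in no other taxon (including the outgroup).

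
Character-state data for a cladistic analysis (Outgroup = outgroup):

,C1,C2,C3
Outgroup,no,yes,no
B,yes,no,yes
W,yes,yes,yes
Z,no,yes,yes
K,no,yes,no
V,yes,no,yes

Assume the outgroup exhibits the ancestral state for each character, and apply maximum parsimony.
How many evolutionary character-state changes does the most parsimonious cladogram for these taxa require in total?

Character polarity is set by the outgroup: the derived state is whichever differs from the outgroup's state, so for C2 the derived state is 'no', and for the remaining characters it is 'yes'.
C1: derived state 'yes' in B, V, and W only — synapomorphy for {B, V, W}.
C2 (derived state 'no') is shared by B and V — a synapomorphy uniting that clade.
Only B, V, W, and Z show the derived state 'yes' for C3, supporting them as a clade.
Most parsimonious ingroup topology: ((((B,V),W),Z),K).
Changes per character on this tree: C1: 1; C2: 1; C3: 1.
Total = 3.

3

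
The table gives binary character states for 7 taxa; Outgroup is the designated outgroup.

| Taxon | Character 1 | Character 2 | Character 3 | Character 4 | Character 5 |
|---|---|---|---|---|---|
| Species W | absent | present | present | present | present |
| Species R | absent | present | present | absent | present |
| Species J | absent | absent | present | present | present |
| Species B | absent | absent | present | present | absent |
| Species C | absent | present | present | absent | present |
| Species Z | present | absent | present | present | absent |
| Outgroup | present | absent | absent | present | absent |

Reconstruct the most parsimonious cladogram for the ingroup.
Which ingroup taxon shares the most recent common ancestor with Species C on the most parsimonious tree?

Character polarity is set by the outgroup: the derived state is whichever differs from the outgroup's state, so for Character 1, Character 4 the derived state is 'absent', and for the remaining characters it is 'present'.
Character 1: derived state 'absent' in Species B, Species C, Species J, Species R, and Species W only — synapomorphy for {Species B, Species C, Species J, Species R, Species W}.
Character 2: derived state 'present' in Species C, Species R, and Species W only — synapomorphy for {Species C, Species R, Species W}.
All ingroup taxa share the derived state 'present' for Character 3; it defines the ingroup but does not resolve relationships within it.
Character 4: derived state 'absent' in Species C and Species R only — synapomorphy for {Species C, Species R}.
Character 5 (derived state 'present') is shared by Species C, Species J, Species R, and Species W — a synapomorphy uniting that clade.
Most parsimonious ingroup topology: (((Species J,((Species C,Species R),Species W)),Species B),Species Z).
Species C and Species R form a cherry on this tree, so they are sister taxa.

Species R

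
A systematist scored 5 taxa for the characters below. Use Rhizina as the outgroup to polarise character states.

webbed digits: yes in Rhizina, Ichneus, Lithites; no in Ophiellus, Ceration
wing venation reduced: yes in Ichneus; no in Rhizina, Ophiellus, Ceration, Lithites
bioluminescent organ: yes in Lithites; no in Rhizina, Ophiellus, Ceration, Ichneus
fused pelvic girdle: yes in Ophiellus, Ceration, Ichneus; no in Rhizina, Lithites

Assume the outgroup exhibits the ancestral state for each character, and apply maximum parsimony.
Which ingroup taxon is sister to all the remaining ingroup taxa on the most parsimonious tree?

Character polarity is set by the outgroup: the derived state is whichever differs from the outgroup's state, so for webbed digits the derived state is 'no', and for the remaining characters it is 'yes'.
webbed digits: derived state 'no' in Ceration and Ophiellus only — synapomorphy for {Ceration, Ophiellus}.
wing venation reduced (derived state 'yes') is unique to Ichneus (autapomorphy; uninformative for grouping).
bioluminescent organ: derived state 'yes' in Lithites only — an autapomorphy, so it tells us nothing about relationships among taxa.
fused pelvic girdle: derived state 'yes' in Ceration, Ichneus, and Ophiellus only — synapomorphy for {Ceration, Ichneus, Ophiellus}.
Most parsimonious ingroup topology: (((Ophiellus,Ceration),Ichneus),Lithites).
Lithites is sister to the clade containing all other ingroup taxa, so it is the earliest-diverging (most basal) ingroup lineage.

Lithites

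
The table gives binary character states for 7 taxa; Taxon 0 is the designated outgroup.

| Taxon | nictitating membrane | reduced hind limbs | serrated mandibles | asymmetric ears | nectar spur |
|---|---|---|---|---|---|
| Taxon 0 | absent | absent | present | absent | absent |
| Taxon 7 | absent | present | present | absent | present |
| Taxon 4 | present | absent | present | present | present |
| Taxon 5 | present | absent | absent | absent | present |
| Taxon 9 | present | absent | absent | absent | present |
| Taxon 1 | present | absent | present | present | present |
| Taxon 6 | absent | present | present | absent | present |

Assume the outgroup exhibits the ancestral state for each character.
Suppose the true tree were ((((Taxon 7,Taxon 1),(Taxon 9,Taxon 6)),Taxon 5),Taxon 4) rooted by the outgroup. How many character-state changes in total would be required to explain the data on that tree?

Map each character onto ((((Taxon 7,Taxon 1),(Taxon 9,Taxon 6)),Taxon 5),Taxon 4) (rooted by Taxon 0) and count the minimum state changes it requires (Fitch parsimony):
nictitating membrane: 3; reduced hind limbs: 2; serrated mandibles: 2; asymmetric ears: 2; nectar spur: 1.
Total tree length = 10.

10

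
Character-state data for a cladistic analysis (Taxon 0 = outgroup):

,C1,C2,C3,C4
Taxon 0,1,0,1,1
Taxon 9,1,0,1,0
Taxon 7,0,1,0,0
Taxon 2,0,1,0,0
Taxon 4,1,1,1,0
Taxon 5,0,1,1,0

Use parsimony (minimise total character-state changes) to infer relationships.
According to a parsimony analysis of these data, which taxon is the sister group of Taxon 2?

Character polarity is set by the outgroup: the derived state is whichever differs from the outgroup's state, so for C1, C3, C4 the derived state is '0', and for the remaining characters it is '1'.
C1 (derived state '0') is shared by Taxon 2, Taxon 5, and Taxon 7 — a synapomorphy uniting that clade.
C2 (derived state '1') is shared by Taxon 2, Taxon 4, Taxon 5, and Taxon 7 — a synapomorphy uniting that clade.
C3 (derived state '0') is shared by Taxon 2 and Taxon 7 — a synapomorphy uniting that clade.
C4 (derived state '0') is shared by all ingroup taxa — unites the whole ingroup.
Most parsimonious ingroup topology: (Taxon 9,(((Taxon 7,Taxon 2),Taxon 5),Taxon 4)).
Taxon 2 and Taxon 7 form a cherry on this tree, so they are sister taxa.

Taxon 7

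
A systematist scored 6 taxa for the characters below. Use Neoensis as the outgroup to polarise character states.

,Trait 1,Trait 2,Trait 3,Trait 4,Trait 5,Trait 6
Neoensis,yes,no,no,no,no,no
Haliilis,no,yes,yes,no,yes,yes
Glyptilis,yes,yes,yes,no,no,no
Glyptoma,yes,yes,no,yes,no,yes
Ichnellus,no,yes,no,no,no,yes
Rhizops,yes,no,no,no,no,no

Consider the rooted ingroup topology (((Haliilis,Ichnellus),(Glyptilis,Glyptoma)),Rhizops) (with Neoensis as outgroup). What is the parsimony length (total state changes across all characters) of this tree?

8

Map each character onto (((Haliilis,Ichnellus),(Glyptilis,Glyptoma)),Rhizops) (rooted by Neoensis) and count the minimum state changes it requires (Fitch parsimony):
Trait 1: 1; Trait 2: 1; Trait 3: 2; Trait 4: 1; Trait 5: 1; Trait 6: 2.
Total tree length = 8.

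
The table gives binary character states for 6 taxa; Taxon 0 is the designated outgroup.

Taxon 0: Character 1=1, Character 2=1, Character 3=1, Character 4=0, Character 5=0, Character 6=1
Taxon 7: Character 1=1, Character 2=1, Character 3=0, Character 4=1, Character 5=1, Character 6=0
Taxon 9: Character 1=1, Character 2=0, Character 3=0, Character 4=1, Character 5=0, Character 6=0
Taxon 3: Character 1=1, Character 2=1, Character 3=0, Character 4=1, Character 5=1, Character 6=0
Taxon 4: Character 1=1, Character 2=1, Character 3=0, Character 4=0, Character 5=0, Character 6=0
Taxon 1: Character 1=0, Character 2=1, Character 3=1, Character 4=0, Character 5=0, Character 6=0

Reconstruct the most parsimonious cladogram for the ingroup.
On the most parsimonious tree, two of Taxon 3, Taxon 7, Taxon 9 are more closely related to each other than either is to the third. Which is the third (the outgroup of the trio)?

Character polarity is set by the outgroup: the derived state is whichever differs from the outgroup's state, so for Character 1, Character 2, Character 3, Character 6 the derived state is '0', and for the remaining characters it is '1'.
Character 1 (derived state '0') is unique to Taxon 1 (autapomorphy; uninformative for grouping).
Character 2 (derived state '0') is unique to Taxon 9 (autapomorphy; uninformative for grouping).
Only Taxon 3, Taxon 4, Taxon 7, and Taxon 9 show the derived state '0' for Character 3, supporting them as a clade.
Character 4 (derived state '1') is shared by Taxon 3, Taxon 7, and Taxon 9 — a synapomorphy uniting that clade.
Character 5 (derived state '1') is shared by Taxon 3 and Taxon 7 — a synapomorphy uniting that clade.
Character 6 (derived state '0') is shared by all ingroup taxa — unites the whole ingroup.
Most parsimonious ingroup topology: ((((Taxon 7,Taxon 3),Taxon 9),Taxon 4),Taxon 1).
Taxon 7 and Taxon 3 share a more recent common ancestor with each other than either does with Taxon 9, so Taxon 9 is the least closely related of the three.

Taxon 9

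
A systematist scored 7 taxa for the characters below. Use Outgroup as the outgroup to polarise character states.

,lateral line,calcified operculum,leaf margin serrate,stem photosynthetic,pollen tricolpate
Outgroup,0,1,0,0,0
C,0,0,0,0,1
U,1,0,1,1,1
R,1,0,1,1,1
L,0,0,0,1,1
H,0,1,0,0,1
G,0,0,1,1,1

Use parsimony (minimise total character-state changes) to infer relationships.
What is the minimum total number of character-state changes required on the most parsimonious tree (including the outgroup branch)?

Character polarity is set by the outgroup: the derived state is whichever differs from the outgroup's state, so for calcified operculum the derived state is '0', and for the remaining characters it is '1'.
lateral line: derived state '1' in R and U only — synapomorphy for {R, U}.
Only C, G, L, R, and U show the derived state '0' for calcified operculum, supporting them as a clade.
leaf margin serrate: derived state '1' in G, R, and U only — synapomorphy for {G, R, U}.
stem photosynthetic (derived state '1') is shared by G, L, R, and U — a synapomorphy uniting that clade.
All ingroup taxa share the derived state '1' for pollen tricolpate; it defines the ingroup but does not resolve relationships within it.
Most parsimonious ingroup topology: ((C,(((U,R),G),L)),H).
Changes per character on this tree: lateral line: 1; calcified operculum: 1; leaf margin serrate: 1; stem photosynthetic: 1; pollen tricolpate: 1.
Total = 5.

5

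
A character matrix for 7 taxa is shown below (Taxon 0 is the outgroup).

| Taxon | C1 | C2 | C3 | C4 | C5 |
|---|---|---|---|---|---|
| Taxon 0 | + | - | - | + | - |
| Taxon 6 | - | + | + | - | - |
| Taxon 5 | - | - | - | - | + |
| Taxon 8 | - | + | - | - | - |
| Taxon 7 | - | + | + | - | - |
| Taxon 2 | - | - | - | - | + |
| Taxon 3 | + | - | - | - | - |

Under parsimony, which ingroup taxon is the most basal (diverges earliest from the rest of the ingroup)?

Taxon 3

Character polarity is set by the outgroup: the derived state is whichever differs from the outgroup's state, so for C1, C4 the derived state is '-', and for the remaining characters it is '+'.
Only Taxon 2, Taxon 5, Taxon 6, Taxon 7, and Taxon 8 show the derived state '-' for C1, supporting them as a clade.
C2 (derived state '+') is shared by Taxon 6, Taxon 7, and Taxon 8 — a synapomorphy uniting that clade.
Only Taxon 6 and Taxon 7 show the derived state '+' for C3, supporting them as a clade.
All ingroup taxa share the derived state '-' for C4; it defines the ingroup but does not resolve relationships within it.
Only Taxon 2 and Taxon 5 show the derived state '+' for C5, supporting them as a clade.
Most parsimonious ingroup topology: ((((Taxon 6,Taxon 7),Taxon 8),(Taxon 5,Taxon 2)),Taxon 3).
Taxon 3 is sister to the clade containing all other ingroup taxa, so it is the earliest-diverging (most basal) ingroup lineage.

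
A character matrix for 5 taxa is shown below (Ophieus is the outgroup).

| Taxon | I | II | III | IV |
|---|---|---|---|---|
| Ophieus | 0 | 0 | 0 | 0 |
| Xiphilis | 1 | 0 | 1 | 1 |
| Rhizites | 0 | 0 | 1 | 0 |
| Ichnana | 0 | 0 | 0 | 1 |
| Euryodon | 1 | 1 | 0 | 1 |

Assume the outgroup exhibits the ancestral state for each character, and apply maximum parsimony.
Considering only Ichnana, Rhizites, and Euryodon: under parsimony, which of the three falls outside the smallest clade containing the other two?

Rhizites

The outgroup has state '0' for every character, so '1' is the derived state throughout.
I (derived state '1') is shared by Euryodon and Xiphilis — a synapomorphy uniting that clade.
II: derived state '1' in Euryodon only — an autapomorphy, so it tells us nothing about relationships among taxa.
III groups Rhizites and Xiphilis, which is incompatible with the clades supported by the remaining characters; treating it as convergent (homoplasy) costs fewer steps than any alternative tree.
Only Euryodon, Ichnana, and Xiphilis show the derived state '1' for IV, supporting them as a clade.
Most parsimonious ingroup topology: (((Xiphilis,Euryodon),Ichnana),Rhizites).
Euryodon and Ichnana share a more recent common ancestor with each other than either does with Rhizites, so Rhizites is the least closely related of the three.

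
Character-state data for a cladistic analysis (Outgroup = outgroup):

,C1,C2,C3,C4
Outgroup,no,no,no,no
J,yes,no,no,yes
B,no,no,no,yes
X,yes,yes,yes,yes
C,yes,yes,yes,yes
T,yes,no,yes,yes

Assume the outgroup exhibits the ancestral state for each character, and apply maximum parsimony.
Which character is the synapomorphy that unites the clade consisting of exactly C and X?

The outgroup has state 'no' for every character, so 'yes' is the derived state throughout.
C1 (derived state 'yes') is shared by C, J, T, and X — a synapomorphy uniting that clade.
Only C and X show the derived state 'yes' for C2, supporting them as a clade.
C3: derived state 'yes' in C, T, and X only — synapomorphy for {C, T, X}.
All ingroup taxa share the derived state 'yes' for C4; it defines the ingroup but does not resolve relationships within it.
Most parsimonious ingroup topology: ((J,((X,C),T)),B).
The clade {C, X} is supported by C2: its derived state 'yes' occurs in exactly those taxa and in no other taxon (including the outgroup).

C2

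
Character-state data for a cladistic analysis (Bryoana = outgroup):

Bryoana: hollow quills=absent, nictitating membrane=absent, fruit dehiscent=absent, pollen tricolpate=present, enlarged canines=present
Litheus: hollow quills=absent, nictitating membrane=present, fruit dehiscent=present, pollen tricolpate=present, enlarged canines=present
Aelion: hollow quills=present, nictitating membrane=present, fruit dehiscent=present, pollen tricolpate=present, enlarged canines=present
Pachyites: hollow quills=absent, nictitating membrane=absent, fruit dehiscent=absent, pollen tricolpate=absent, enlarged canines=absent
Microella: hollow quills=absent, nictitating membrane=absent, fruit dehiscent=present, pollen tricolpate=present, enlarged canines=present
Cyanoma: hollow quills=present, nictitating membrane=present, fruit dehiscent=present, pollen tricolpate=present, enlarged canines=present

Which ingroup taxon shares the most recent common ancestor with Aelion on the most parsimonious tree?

Character polarity is set by the outgroup: the derived state is whichever differs from the outgroup's state, so for pollen tricolpate, enlarged canines the derived state is 'absent', and for the remaining characters it is 'present'.
Only Aelion and Cyanoma show the derived state 'present' for hollow quills, supporting them as a clade.
nictitating membrane: derived state 'present' in Aelion, Cyanoma, and Litheus only — synapomorphy for {Aelion, Cyanoma, Litheus}.
Only Aelion, Cyanoma, Litheus, and Microella show the derived state 'present' for fruit dehiscent, supporting them as a clade.
pollen tricolpate: derived state 'absent' in Pachyites only — an autapomorphy, so it tells us nothing about relationships among taxa.
enlarged canines: derived state 'absent' in Pachyites only — an autapomorphy, so it tells us nothing about relationships among taxa.
Most parsimonious ingroup topology: (((Litheus,(Aelion,Cyanoma)),Microella),Pachyites).
Aelion and Cyanoma form a cherry on this tree, so they are sister taxa.

Cyanoma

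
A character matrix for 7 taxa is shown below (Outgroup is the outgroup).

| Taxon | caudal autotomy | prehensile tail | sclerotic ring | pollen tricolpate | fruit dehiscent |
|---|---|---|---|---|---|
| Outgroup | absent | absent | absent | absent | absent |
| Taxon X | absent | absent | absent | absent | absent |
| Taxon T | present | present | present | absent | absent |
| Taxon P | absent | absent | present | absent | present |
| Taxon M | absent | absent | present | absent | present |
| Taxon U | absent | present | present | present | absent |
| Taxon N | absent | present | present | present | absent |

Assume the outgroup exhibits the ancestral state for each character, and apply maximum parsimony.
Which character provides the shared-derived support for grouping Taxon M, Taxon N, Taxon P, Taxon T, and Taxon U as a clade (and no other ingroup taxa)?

sclerotic ring

The outgroup has state 'absent' for every character, so 'present' is the derived state throughout.
caudal autotomy: derived state 'present' in Taxon T only — an autapomorphy, so it tells us nothing about relationships among taxa.
Only Taxon N, Taxon T, and Taxon U show the derived state 'present' for prehensile tail, supporting them as a clade.
sclerotic ring (derived state 'present') is shared by Taxon M, Taxon N, Taxon P, Taxon T, and Taxon U — a synapomorphy uniting that clade.
pollen tricolpate: derived state 'present' in Taxon N and Taxon U only — synapomorphy for {Taxon N, Taxon U}.
Only Taxon M and Taxon P show the derived state 'present' for fruit dehiscent, supporting them as a clade.
Most parsimonious ingroup topology: (Taxon X,((Taxon T,(Taxon U,Taxon N)),(Taxon P,Taxon M))).
The clade {Taxon M, Taxon N, Taxon P, Taxon T, Taxon U} is supported by sclerotic ring: its derived state 'present' occurs in exactly those taxa and in no other taxon (including the outgroup).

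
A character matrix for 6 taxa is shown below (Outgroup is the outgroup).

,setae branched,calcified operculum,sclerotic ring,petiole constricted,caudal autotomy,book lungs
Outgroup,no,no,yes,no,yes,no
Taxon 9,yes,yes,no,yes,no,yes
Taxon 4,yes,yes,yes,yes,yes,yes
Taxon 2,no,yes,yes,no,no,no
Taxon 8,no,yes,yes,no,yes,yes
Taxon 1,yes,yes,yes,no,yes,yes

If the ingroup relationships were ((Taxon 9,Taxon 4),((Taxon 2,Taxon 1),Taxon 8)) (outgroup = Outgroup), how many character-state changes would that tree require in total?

9

Map each character onto ((Taxon 9,Taxon 4),((Taxon 2,Taxon 1),Taxon 8)) (rooted by Outgroup) and count the minimum state changes it requires (Fitch parsimony):
setae branched: 2; calcified operculum: 1; sclerotic ring: 1; petiole constricted: 1; caudal autotomy: 2; book lungs: 2.
Total tree length = 9.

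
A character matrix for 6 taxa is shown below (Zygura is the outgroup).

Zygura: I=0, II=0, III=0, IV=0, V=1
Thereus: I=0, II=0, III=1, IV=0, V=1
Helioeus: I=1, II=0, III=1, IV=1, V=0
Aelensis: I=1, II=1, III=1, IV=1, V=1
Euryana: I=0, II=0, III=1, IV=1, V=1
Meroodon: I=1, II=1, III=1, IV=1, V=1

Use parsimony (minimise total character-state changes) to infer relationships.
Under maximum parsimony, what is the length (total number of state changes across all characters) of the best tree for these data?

5

Character polarity is set by the outgroup: the derived state is whichever differs from the outgroup's state, so for V the derived state is '0', and for the remaining characters it is '1'.
I: derived state '1' in Aelensis, Helioeus, and Meroodon only — synapomorphy for {Aelensis, Helioeus, Meroodon}.
Only Aelensis and Meroodon show the derived state '1' for II, supporting them as a clade.
All ingroup taxa share the derived state '1' for III; it defines the ingroup but does not resolve relationships within it.
Only Aelensis, Euryana, Helioeus, and Meroodon show the derived state '1' for IV, supporting them as a clade.
V (derived state '0') is unique to Helioeus (autapomorphy; uninformative for grouping).
Most parsimonious ingroup topology: (Thereus,((Helioeus,(Aelensis,Meroodon)),Euryana)).
Changes per character on this tree: I: 1; II: 1; III: 1; IV: 1; V: 1.
Total = 5.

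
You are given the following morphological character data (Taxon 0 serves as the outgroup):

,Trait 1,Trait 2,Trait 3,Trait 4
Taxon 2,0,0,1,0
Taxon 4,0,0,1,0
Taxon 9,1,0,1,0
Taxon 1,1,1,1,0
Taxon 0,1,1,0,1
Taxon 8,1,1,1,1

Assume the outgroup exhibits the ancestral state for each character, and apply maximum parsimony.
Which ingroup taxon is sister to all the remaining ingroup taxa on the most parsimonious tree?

Taxon 8

Character polarity is set by the outgroup: the derived state is whichever differs from the outgroup's state, so for Trait 1, Trait 2, Trait 4 the derived state is '0', and for the remaining characters it is '1'.
Trait 1 (derived state '0') is shared by Taxon 2 and Taxon 4 — a synapomorphy uniting that clade.
Trait 2: derived state '0' in Taxon 2, Taxon 4, and Taxon 9 only — synapomorphy for {Taxon 2, Taxon 4, Taxon 9}.
Trait 3 (derived state '1') is shared by all ingroup taxa — unites the whole ingroup.
Only Taxon 1, Taxon 2, Taxon 4, and Taxon 9 show the derived state '0' for Trait 4, supporting them as a clade.
Most parsimonious ingroup topology: ((((Taxon 2,Taxon 4),Taxon 9),Taxon 1),Taxon 8).
Taxon 8 is sister to the clade containing all other ingroup taxa, so it is the earliest-diverging (most basal) ingroup lineage.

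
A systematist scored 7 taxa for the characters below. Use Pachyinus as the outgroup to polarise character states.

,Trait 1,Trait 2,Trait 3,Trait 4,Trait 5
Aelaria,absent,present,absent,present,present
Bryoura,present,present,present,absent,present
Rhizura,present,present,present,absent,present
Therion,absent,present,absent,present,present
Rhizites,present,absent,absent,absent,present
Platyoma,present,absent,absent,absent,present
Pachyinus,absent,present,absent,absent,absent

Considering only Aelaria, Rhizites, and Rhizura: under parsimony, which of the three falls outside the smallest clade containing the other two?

Character polarity is set by the outgroup: the derived state is whichever differs from the outgroup's state, so for Trait 2 the derived state is 'absent', and for the remaining characters it is 'present'.
Only Bryoura, Platyoma, Rhizites, and Rhizura show the derived state 'present' for Trait 1, supporting them as a clade.
Trait 2 (derived state 'absent') is shared by Platyoma and Rhizites — a synapomorphy uniting that clade.
Trait 3: derived state 'present' in Bryoura and Rhizura only — synapomorphy for {Bryoura, Rhizura}.
Only Aelaria and Therion show the derived state 'present' for Trait 4, supporting them as a clade.
Trait 5 (derived state 'present') is shared by all ingroup taxa — unites the whole ingroup.
Most parsimonious ingroup topology: (((Rhizites,Platyoma),(Bryoura,Rhizura)),(Therion,Aelaria)).
Rhizura and Rhizites share a more recent common ancestor with each other than either does with Aelaria, so Aelaria is the least closely related of the three.

Aelaria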